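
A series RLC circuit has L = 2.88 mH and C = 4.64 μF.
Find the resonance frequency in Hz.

Step 1 — Resonance condition Im(Z)=0 gives ω₀ = 1/√(LC).
Step 2 — ω₀ = 1/√(0.00288·4.64e-06) = 8651 rad/s.
Step 3 — f₀ = ω₀/(2π) = 1377 Hz.

f₀ = 1377 Hz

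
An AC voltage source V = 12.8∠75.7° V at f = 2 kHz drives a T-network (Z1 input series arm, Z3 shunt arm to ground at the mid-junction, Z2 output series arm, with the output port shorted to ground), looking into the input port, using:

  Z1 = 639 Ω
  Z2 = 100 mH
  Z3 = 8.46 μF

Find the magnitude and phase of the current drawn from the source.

Step 1 — Angular frequency: ω = 2π·f = 2π·2000 = 1.257e+04 rad/s.
Step 2 — Component impedances:
  Z1: Z = R = 639 Ω
  Z2: Z = jωL = j·1.257e+04·0.1 = 0 + j1257 Ω
  Z3: Z = 1/(jωC) = -j/(ω·C) = 0 - j9.406 Ω
Step 3 — With the output port shorted to ground, the output series arm Z2 runs from the junction to ground; the shunt arm Z3 also runs from the junction to ground. They appear in parallel: Z3 || Z2 = 0 - j9.477 Ω.
Step 4 — Series with input arm Z1: Z_in = Z1 + (Z3 || Z2) = 639 - j9.477 Ω = 639.1∠-0.8° Ω.
Step 5 — Source phasor: V = 12.8∠75.7° V = 3.162 + j12.4 V.
Step 6 — Ohm's law: I = V / Z_total = (3.162 + j12.4) / (639 - j9.477) = 0.004659 + j0.01948 A.
Step 7 — Convert to polar: |I| = 0.02003 A, ∠I = 76.5°.

I = 0.02003∠76.5° A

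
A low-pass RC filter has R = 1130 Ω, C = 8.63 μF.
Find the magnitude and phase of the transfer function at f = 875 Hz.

Step 1 — Angular frequency: ω = 2π·875 = 5498 rad/s.
Step 2 — Transfer function: H(jω) = 1/(1 + jωRC).
Step 3 — Denominator: 1 + jωRC = 1 + j·5498·1130·8.63e-06 = 1 + j53.61.
Step 4 — H = 0.0003478 - j0.01865.
Step 5 — Magnitude: |H| = 0.01865 (-34.6 dB); phase: φ = -88.9°.

|H| = 0.01865 (-34.6 dB), φ = -88.9°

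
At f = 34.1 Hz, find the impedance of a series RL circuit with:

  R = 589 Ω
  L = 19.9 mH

Step 1 — Angular frequency: ω = 2π·f = 2π·34.1 = 214.3 rad/s.
Step 2 — Component impedances:
  R: Z = R = 589 Ω
  L: Z = jωL = j·214.3·0.0199 = 0 + j4.264 Ω
Step 3 — Series combination: Z_total = R + L = 589 + j4.264 Ω = 589∠0.4° Ω.

Z = 589 + j4.264 Ω = 589∠0.4° Ω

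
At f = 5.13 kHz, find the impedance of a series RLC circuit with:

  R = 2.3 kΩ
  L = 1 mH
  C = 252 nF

Step 1 — Angular frequency: ω = 2π·f = 2π·5130 = 3.223e+04 rad/s.
Step 2 — Component impedances:
  R: Z = R = 2300 Ω
  L: Z = jωL = j·3.223e+04·0.001 = 0 + j32.23 Ω
  C: Z = 1/(jωC) = -j/(ω·C) = 0 - j123.1 Ω
Step 3 — Series combination: Z_total = R + L + C = 2300 - j90.88 Ω = 2302∠-2.3° Ω.

Z = 2300 - j90.88 Ω = 2302∠-2.3° Ω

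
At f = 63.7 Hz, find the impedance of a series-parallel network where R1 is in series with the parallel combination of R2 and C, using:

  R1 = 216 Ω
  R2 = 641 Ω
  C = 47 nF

Step 1 — Angular frequency: ω = 2π·f = 2π·63.7 = 400.2 rad/s.
Step 2 — Component impedances:
  R1: Z = R = 216 Ω
  R2: Z = R = 641 Ω
  C: Z = 1/(jωC) = -j/(ω·C) = 0 - j5.316e+04 Ω
Step 3 — Parallel branch: R2 || C = 1/(1/R2 + 1/C) = 640.9 - j7.728 Ω.
Step 4 — Series with R1: Z_total = R1 + (R2 || C) = 856.9 - j7.728 Ω = 856.9∠-0.5° Ω.

Z = 856.9 - j7.728 Ω = 856.9∠-0.5° Ω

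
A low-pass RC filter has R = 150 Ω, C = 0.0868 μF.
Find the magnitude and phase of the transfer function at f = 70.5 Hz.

Step 1 — Angular frequency: ω = 2π·70.5 = 443 rad/s.
Step 2 — Transfer function: H(jω) = 1/(1 + jωRC).
Step 3 — Denominator: 1 + jωRC = 1 + j·443·150·8.68e-08 = 1 + j0.005767.
Step 4 — H = 1 - j0.005767.
Step 5 — Magnitude: |H| = 1 (-0.0 dB); phase: φ = -0.3°.

|H| = 1 (-0.0 dB), φ = -0.3°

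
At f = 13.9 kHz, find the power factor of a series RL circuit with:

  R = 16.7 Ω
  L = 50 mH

Step 1 — Angular frequency: ω = 2π·f = 2π·1.39e+04 = 8.734e+04 rad/s.
Step 2 — Component impedances:
  R: Z = R = 16.7 Ω
  L: Z = jωL = j·8.734e+04·0.05 = 0 + j4367 Ω
Step 3 — Series combination: Z_total = R + L = 16.7 + j4367 Ω = 4367∠89.8° Ω.
Step 4 — Power factor: PF = cos(φ) = Re(Z)/|Z| = 16.7/4367 = 0.003824.
Step 5 — Type: Im(Z) = 4367 ⇒ lagging (phase φ = 89.8°).

PF = 0.003824 (lagging, φ = 89.8°)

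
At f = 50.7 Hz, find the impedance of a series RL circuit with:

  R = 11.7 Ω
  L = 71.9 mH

Step 1 — Angular frequency: ω = 2π·f = 2π·50.7 = 318.6 rad/s.
Step 2 — Component impedances:
  R: Z = R = 11.7 Ω
  L: Z = jωL = j·318.6·0.0719 = 0 + j22.9 Ω
Step 3 — Series combination: Z_total = R + L = 11.7 + j22.9 Ω = 25.72∠62.9° Ω.

Z = 11.7 + j22.9 Ω = 25.72∠62.9° Ω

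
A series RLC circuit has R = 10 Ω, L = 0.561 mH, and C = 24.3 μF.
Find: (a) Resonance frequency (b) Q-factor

Step 1 — Resonance condition Im(Z)=0 gives ω₀ = 1/√(LC).
Step 2 — ω₀ = 1/√(0.000561·2.43e-05) = 8565 rad/s.
Step 3 — f₀ = ω₀/(2π) = 1363 Hz.
Step 4 — Series Q: Q = ω₀L/R = 8565·0.000561/10 = 0.4805.

(a) f₀ = 1363 Hz  (b) Q = 0.4805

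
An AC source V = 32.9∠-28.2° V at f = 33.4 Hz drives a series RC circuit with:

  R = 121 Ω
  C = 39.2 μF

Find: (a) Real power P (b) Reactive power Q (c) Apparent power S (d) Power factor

Step 1 — Angular frequency: ω = 2π·f = 2π·33.4 = 209.9 rad/s.
Step 2 — Component impedances:
  R: Z = R = 121 Ω
  C: Z = 1/(jωC) = -j/(ω·C) = 0 - j121.6 Ω
Step 3 — Series combination: Z_total = R + C = 121 - j121.6 Ω = 171.5∠-45.1° Ω.
Step 4 — Source phasor: V = 32.9∠-28.2° V = 28.99 - j15.55 V.
Step 5 — Current: I = V / Z = 0.1835 + j0.05587 A = 0.1918∠16.9° A.
Step 6 — Complex power: S = V·I* = 4.452 - j4.473 VA.
Step 7 — Real power: P = Re(S) = 4.452 W.
Step 8 — Reactive power: Q = Im(S) = -4.473 VAR.
Step 9 — Apparent power: |S| = 6.311 VA.
Step 10 — Power factor: PF = P/|S| = 0.7055 (leading).

(a) P = 4.452 W  (b) Q = -4.473 VAR  (c) S = 6.311 VA  (d) PF = 0.7055 (leading)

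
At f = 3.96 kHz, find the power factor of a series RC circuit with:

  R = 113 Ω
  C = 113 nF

Step 1 — Angular frequency: ω = 2π·f = 2π·3960 = 2.488e+04 rad/s.
Step 2 — Component impedances:
  R: Z = R = 113 Ω
  C: Z = 1/(jωC) = -j/(ω·C) = 0 - j355.7 Ω
Step 3 — Series combination: Z_total = R + C = 113 - j355.7 Ω = 373.2∠-72.4° Ω.
Step 4 — Power factor: PF = cos(φ) = Re(Z)/|Z| = 113/373.2 = 0.3028.
Step 5 — Type: Im(Z) = -355.7 ⇒ leading (phase φ = -72.4°).

PF = 0.3028 (leading, φ = -72.4°)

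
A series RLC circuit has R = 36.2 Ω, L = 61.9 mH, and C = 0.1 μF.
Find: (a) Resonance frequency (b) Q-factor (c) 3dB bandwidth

Step 1 — Resonance: ω₀ = 1/√(LC) = 1/√(0.0619·1e-07) = 1.271e+04 rad/s.
Step 2 — f₀ = ω₀/(2π) = 2023 Hz.
Step 3 — Series Q: Q = ω₀L/R = 1.271e+04·0.0619/36.2 = 21.73.
Step 4 — Bandwidth: Δω = ω₀/Q = 584.8 rad/s; BW = Δω/(2π) = 93.08 Hz.

(a) f₀ = 2023 Hz  (b) Q = 21.73  (c) BW = 93.08 Hz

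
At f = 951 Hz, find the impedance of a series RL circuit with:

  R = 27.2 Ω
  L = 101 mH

Step 1 — Angular frequency: ω = 2π·f = 2π·951 = 5975 rad/s.
Step 2 — Component impedances:
  R: Z = R = 27.2 Ω
  L: Z = jωL = j·5975·0.101 = 0 + j603.5 Ω
Step 3 — Series combination: Z_total = R + L = 27.2 + j603.5 Ω = 604.1∠87.4° Ω.

Z = 27.2 + j603.5 Ω = 604.1∠87.4° Ω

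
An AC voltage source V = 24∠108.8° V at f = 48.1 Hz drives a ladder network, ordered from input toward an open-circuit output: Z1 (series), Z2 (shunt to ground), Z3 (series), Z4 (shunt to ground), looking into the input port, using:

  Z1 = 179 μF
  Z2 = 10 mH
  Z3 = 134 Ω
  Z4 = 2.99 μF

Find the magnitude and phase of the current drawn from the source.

Step 1 — Angular frequency: ω = 2π·f = 2π·48.1 = 302.2 rad/s.
Step 2 — Component impedances:
  Z1: Z = 1/(jωC) = -j/(ω·C) = 0 - j18.49 Ω
  Z2: Z = jωL = j·302.2·0.01 = 0 + j3.022 Ω
  Z3: Z = R = 134 Ω
  Z4: Z = 1/(jωC) = -j/(ω·C) = 0 - j1107 Ω
Step 3 — Ladder network (open output): work backward from the far end, alternating series and parallel combinations. Z_in = 0.0009903 - j15.45 Ω = 15.45∠-90.0° Ω.
Step 4 — Source phasor: V = 24∠108.8° V = -7.734 + j22.72 V.
Step 5 — Ohm's law: I = V / Z_total = (-7.734 + j22.72) / (0.0009903 - j15.45) = -1.47 - j0.5004 A.
Step 6 — Convert to polar: |I| = 1.553 A, ∠I = -161.2°.

I = 1.553∠-161.2° A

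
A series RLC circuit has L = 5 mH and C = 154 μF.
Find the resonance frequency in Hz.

Step 1 — Resonance condition Im(Z)=0 gives ω₀ = 1/√(LC).
Step 2 — ω₀ = 1/√(0.005·0.000154) = 1140 rad/s.
Step 3 — f₀ = ω₀/(2π) = 181.4 Hz.

f₀ = 181.4 Hz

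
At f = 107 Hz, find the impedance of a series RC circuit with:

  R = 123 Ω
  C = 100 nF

Step 1 — Angular frequency: ω = 2π·f = 2π·107 = 672.3 rad/s.
Step 2 — Component impedances:
  R: Z = R = 123 Ω
  C: Z = 1/(jωC) = -j/(ω·C) = 0 - j1.487e+04 Ω
Step 3 — Series combination: Z_total = R + C = 123 - j1.487e+04 Ω = 1.487e+04∠-89.5° Ω.

Z = 123 - j1.487e+04 Ω = 1.487e+04∠-89.5° Ω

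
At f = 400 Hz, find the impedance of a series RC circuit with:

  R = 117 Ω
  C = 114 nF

Step 1 — Angular frequency: ω = 2π·f = 2π·400 = 2513 rad/s.
Step 2 — Component impedances:
  R: Z = R = 117 Ω
  C: Z = 1/(jωC) = -j/(ω·C) = 0 - j3490 Ω
Step 3 — Series combination: Z_total = R + C = 117 - j3490 Ω = 3492∠-88.1° Ω.

Z = 117 - j3490 Ω = 3492∠-88.1° Ω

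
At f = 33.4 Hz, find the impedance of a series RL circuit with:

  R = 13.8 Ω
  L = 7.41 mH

Step 1 — Angular frequency: ω = 2π·f = 2π·33.4 = 209.9 rad/s.
Step 2 — Component impedances:
  R: Z = R = 13.8 Ω
  L: Z = jωL = j·209.9·0.00741 = 0 + j1.555 Ω
Step 3 — Series combination: Z_total = R + L = 13.8 + j1.555 Ω = 13.89∠6.4° Ω.

Z = 13.8 + j1.555 Ω = 13.89∠6.4° Ω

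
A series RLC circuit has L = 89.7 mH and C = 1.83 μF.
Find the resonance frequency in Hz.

Step 1 — Resonance condition Im(Z)=0 gives ω₀ = 1/√(LC).
Step 2 — ω₀ = 1/√(0.0897·1.83e-06) = 2468 rad/s.
Step 3 — f₀ = ω₀/(2π) = 392.8 Hz.

f₀ = 392.8 Hz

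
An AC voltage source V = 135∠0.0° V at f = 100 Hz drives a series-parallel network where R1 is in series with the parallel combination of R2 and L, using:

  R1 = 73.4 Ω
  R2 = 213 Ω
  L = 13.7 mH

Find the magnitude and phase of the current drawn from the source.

Step 1 — Angular frequency: ω = 2π·f = 2π·100 = 628.3 rad/s.
Step 2 — Component impedances:
  R1: Z = R = 73.4 Ω
  R2: Z = R = 213 Ω
  L: Z = jωL = j·628.3·0.0137 = 0 + j8.608 Ω
Step 3 — Parallel branch: R2 || L = 1/(1/R2 + 1/L) = 0.3473 + j8.594 Ω.
Step 4 — Series with R1: Z_total = R1 + (R2 || L) = 73.75 + j8.594 Ω = 74.25∠6.6° Ω.
Step 5 — Source phasor: V = 135∠0.0° V = 135 V.
Step 6 — Ohm's law: I = V / Z_total = (135) / (73.75 + j8.594) = 1.806 - j0.2105 A.
Step 7 — Convert to polar: |I| = 1.818 A, ∠I = -6.6°.

I = 1.818∠-6.6° A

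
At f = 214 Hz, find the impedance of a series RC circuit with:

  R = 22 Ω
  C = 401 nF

Step 1 — Angular frequency: ω = 2π·f = 2π·214 = 1345 rad/s.
Step 2 — Component impedances:
  R: Z = R = 22 Ω
  C: Z = 1/(jωC) = -j/(ω·C) = 0 - j1855 Ω
Step 3 — Series combination: Z_total = R + C = 22 - j1855 Ω = 1855∠-89.3° Ω.

Z = 22 - j1855 Ω = 1855∠-89.3° Ω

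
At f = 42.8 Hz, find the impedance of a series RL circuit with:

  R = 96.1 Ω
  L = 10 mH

Step 1 — Angular frequency: ω = 2π·f = 2π·42.8 = 268.9 rad/s.
Step 2 — Component impedances:
  R: Z = R = 96.1 Ω
  L: Z = jωL = j·268.9·0.01 = 0 + j2.689 Ω
Step 3 — Series combination: Z_total = R + L = 96.1 + j2.689 Ω = 96.14∠1.6° Ω.

Z = 96.1 + j2.689 Ω = 96.14∠1.6° Ω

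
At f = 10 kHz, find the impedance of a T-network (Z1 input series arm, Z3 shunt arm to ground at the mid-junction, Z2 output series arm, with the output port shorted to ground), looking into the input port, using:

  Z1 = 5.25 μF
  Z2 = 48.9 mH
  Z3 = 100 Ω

Step 1 — Angular frequency: ω = 2π·f = 2π·1e+04 = 6.283e+04 rad/s.
Step 2 — Component impedances:
  Z1: Z = 1/(jωC) = -j/(ω·C) = 0 - j3.032 Ω
  Z2: Z = jωL = j·6.283e+04·0.0489 = 0 + j3072 Ω
  Z3: Z = R = 100 Ω
Step 3 — With the output port shorted to ground, the output series arm Z2 runs from the junction to ground; the shunt arm Z3 also runs from the junction to ground. They appear in parallel: Z3 || Z2 = 99.89 + j3.251 Ω.
Step 4 — Series with input arm Z1: Z_in = Z1 + (Z3 || Z2) = 99.89 + j0.2197 Ω = 99.89∠0.1° Ω.

Z = 99.89 + j0.2197 Ω = 99.89∠0.1° Ω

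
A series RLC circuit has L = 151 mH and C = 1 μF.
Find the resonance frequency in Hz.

Step 1 — Resonance condition Im(Z)=0 gives ω₀ = 1/√(LC).
Step 2 — ω₀ = 1/√(0.151·1e-06) = 2573 rad/s.
Step 3 — f₀ = ω₀/(2π) = 409.6 Hz.

f₀ = 409.6 Hz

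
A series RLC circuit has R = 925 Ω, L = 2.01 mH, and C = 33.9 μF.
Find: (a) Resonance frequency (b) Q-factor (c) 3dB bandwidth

Step 1 — Resonance condition Im(Z)=0 gives ω₀ = 1/√(LC).
Step 2 — ω₀ = 1/√(0.00201·3.39e-05) = 3831 rad/s.
Step 3 — f₀ = ω₀/(2π) = 609.7 Hz.
Step 4 — Series Q: Q = ω₀L/R = 3831·0.00201/925 = 0.008324.
Step 5 — 3dB bandwidth: Δω = ω₀/Q = 4.602e+05 rad/s; BW = Δω/(2π) = 7.324e+04 Hz.

(a) f₀ = 609.7 Hz  (b) Q = 0.008324  (c) BW = 7.324e+04 Hz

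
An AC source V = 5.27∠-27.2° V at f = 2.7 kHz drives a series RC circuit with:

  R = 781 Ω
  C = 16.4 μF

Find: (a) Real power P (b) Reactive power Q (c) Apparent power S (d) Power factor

Step 1 — Angular frequency: ω = 2π·f = 2π·2700 = 1.696e+04 rad/s.
Step 2 — Component impedances:
  R: Z = R = 781 Ω
  C: Z = 1/(jωC) = -j/(ω·C) = 0 - j3.594 Ω
Step 3 — Series combination: Z_total = R + C = 781 - j3.594 Ω = 781∠-0.3° Ω.
Step 4 — Source phasor: V = 5.27∠-27.2° V = 4.687 - j2.409 V.
Step 5 — Current: I = V / Z = 0.006016 - j0.003057 A = 0.006748∠-26.9° A.
Step 6 — Complex power: S = V·I* = 0.03556 - j0.0001637 VA.
Step 7 — Real power: P = Re(S) = 0.03556 W.
Step 8 — Reactive power: Q = Im(S) = -0.0001637 VAR.
Step 9 — Apparent power: |S| = 0.03556 VA.
Step 10 — Power factor: PF = P/|S| = 1 (leading).

(a) P = 0.03556 W  (b) Q = -0.0001637 VAR  (c) S = 0.03556 VA  (d) PF = 1 (leading)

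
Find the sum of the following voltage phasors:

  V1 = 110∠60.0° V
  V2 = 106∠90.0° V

Step 1 — Convert each phasor to rectangular form:
  V1 = 110·(cos(60.0°) + j·sin(60.0°)) = 55 + j95.26 V
  V2 = 106·(cos(90.0°) + j·sin(90.0°)) = 0 + j106 V
Step 2 — Sum components: V_total = 55 + j201.3 V.
Step 3 — Convert to polar: |V_total| = 208.6 V, ∠V_total = 74.7°.

V_total = 208.6∠74.7° V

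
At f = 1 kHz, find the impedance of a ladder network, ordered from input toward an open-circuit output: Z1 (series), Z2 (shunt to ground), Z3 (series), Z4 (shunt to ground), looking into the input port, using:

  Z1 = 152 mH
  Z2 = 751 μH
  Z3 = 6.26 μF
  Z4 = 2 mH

Step 1 — Angular frequency: ω = 2π·f = 2π·1000 = 6283 rad/s.
Step 2 — Component impedances:
  Z1: Z = jωL = j·6283·0.152 = 0 + j955 Ω
  Z2: Z = jωL = j·6283·0.000751 = 0 + j4.719 Ω
  Z3: Z = 1/(jωC) = -j/(ω·C) = 0 - j25.42 Ω
  Z4: Z = jωL = j·6283·0.002 = 0 + j12.57 Ω
Step 3 — Ladder network (open output): work backward from the far end, alternating series and parallel combinations. Z_in = 0 + j962.5 Ω = 962.5∠90.0° Ω.

Z = 0 + j962.5 Ω = 962.5∠90.0° Ω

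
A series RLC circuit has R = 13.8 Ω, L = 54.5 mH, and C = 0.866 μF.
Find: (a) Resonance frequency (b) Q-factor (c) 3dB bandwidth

Step 1 — Resonance: ω₀ = 1/√(LC) = 1/√(0.0545·8.66e-07) = 4603 rad/s.
Step 2 — f₀ = ω₀/(2π) = 732.6 Hz.
Step 3 — Series Q: Q = ω₀L/R = 4603·0.0545/13.8 = 18.18.
Step 4 — Bandwidth: Δω = ω₀/Q = 253.2 rad/s; BW = Δω/(2π) = 40.3 Hz.

(a) f₀ = 732.6 Hz  (b) Q = 18.18  (c) BW = 40.3 Hz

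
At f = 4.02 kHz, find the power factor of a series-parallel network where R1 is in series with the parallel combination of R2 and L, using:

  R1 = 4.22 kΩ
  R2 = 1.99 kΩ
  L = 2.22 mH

Step 1 — Angular frequency: ω = 2π·f = 2π·4020 = 2.526e+04 rad/s.
Step 2 — Component impedances:
  R1: Z = R = 4220 Ω
  R2: Z = R = 1990 Ω
  L: Z = jωL = j·2.526e+04·0.00222 = 0 + j56.07 Ω
Step 3 — Parallel branch: R2 || L = 1/(1/R2 + 1/L) = 1.579 + j56.03 Ω.
Step 4 — Series with R1: Z_total = R1 + (R2 || L) = 4222 + j56.03 Ω = 4222∠0.8° Ω.
Step 5 — Power factor: PF = cos(φ) = Re(Z)/|Z| = 4221.6/4222 = 0.9999.
Step 6 — Type: Im(Z) = 56.03 ⇒ lagging (phase φ = 0.8°).

PF = 0.9999 (lagging, φ = 0.8°)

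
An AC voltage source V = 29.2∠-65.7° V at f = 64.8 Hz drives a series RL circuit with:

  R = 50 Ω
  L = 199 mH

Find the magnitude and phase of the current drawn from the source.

Step 1 — Angular frequency: ω = 2π·f = 2π·64.8 = 407.2 rad/s.
Step 2 — Component impedances:
  R: Z = R = 50 Ω
  L: Z = jωL = j·407.2·0.199 = 0 + j81.02 Ω
Step 3 — Series combination: Z_total = R + L = 50 + j81.02 Ω = 95.21∠58.3° Ω.
Step 4 — Source phasor: V = 29.2∠-65.7° V = 12.02 - j26.61 V.
Step 5 — Ohm's law: I = V / Z_total = (12.02 - j26.61) / (50 + j81.02) = -0.1716 - j0.2542 A.
Step 6 — Convert to polar: |I| = 0.3067 A, ∠I = -124.0°.

I = 0.3067∠-124.0° A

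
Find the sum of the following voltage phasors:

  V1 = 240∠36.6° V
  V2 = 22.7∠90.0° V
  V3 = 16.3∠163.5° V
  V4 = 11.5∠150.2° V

Step 1 — Convert each phasor to rectangular form:
  V1 = 240·(cos(36.6°) + j·sin(36.6°)) = 192.7 + j143.1 V
  V2 = 22.7·(cos(90.0°) + j·sin(90.0°)) = 0 + j22.7 V
  V3 = 16.3·(cos(163.5°) + j·sin(163.5°)) = -15.63 + j4.629 V
  V4 = 11.5·(cos(150.2°) + j·sin(150.2°)) = -9.979 + j5.715 V
Step 2 — Sum components: V_total = 167.1 + j176.1 V.
Step 3 — Convert to polar: |V_total| = 242.8 V, ∠V_total = 46.5°.

V_total = 242.8∠46.5° V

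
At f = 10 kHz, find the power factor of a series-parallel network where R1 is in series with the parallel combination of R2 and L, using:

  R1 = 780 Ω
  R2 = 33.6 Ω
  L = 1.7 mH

Step 1 — Angular frequency: ω = 2π·f = 2π·1e+04 = 6.283e+04 rad/s.
Step 2 — Component impedances:
  R1: Z = R = 780 Ω
  R2: Z = R = 33.6 Ω
  L: Z = jωL = j·6.283e+04·0.0017 = 0 + j106.8 Ω
Step 3 — Parallel branch: R2 || L = 1/(1/R2 + 1/L) = 30.57 + j9.618 Ω.
Step 4 — Series with R1: Z_total = R1 + (R2 || L) = 810.6 + j9.618 Ω = 810.6∠0.7° Ω.
Step 5 — Power factor: PF = cos(φ) = Re(Z)/|Z| = 810.57/810.63 = 0.9999.
Step 6 — Type: Im(Z) = 9.618 ⇒ lagging (phase φ = 0.7°).

PF = 0.9999 (lagging, φ = 0.7°)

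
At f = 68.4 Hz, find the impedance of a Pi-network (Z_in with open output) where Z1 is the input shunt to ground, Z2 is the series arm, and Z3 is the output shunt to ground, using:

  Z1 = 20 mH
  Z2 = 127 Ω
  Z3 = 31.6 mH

Step 1 — Angular frequency: ω = 2π·f = 2π·68.4 = 429.8 rad/s.
Step 2 — Component impedances:
  Z1: Z = jωL = j·429.8·0.02 = 0 + j8.595 Ω
  Z2: Z = R = 127 Ω
  Z3: Z = jωL = j·429.8·0.0316 = 0 + j13.58 Ω
Step 3 — With open output, the series arm Z2 and the output shunt Z3 appear in series to ground: Z2 + Z3 = 127 + j13.58 Ω.
Step 4 — Parallel with input shunt Z1: Z_in = Z1 || (Z2 + Z3) = 0.5645 + j8.497 Ω = 8.516∠86.2° Ω.

Z = 0.5645 + j8.497 Ω = 8.516∠86.2° Ω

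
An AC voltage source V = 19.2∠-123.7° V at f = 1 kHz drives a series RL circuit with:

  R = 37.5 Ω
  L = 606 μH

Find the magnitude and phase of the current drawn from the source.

Step 1 — Angular frequency: ω = 2π·f = 2π·1000 = 6283 rad/s.
Step 2 — Component impedances:
  R: Z = R = 37.5 Ω
  L: Z = jωL = j·6283·0.000606 = 0 + j3.808 Ω
Step 3 — Series combination: Z_total = R + L = 37.5 + j3.808 Ω = 37.69∠5.8° Ω.
Step 4 — Source phasor: V = 19.2∠-123.7° V = -10.65 - j15.97 V.
Step 5 — Ohm's law: I = V / Z_total = (-10.65 - j15.97) / (37.5 + j3.808) = -0.324 - j0.3931 A.
Step 6 — Convert to polar: |I| = 0.5094 A, ∠I = -129.5°.

I = 0.5094∠-129.5° A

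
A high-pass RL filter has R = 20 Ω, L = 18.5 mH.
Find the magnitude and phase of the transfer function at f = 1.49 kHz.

Step 1 — Angular frequency: ω = 2π·1490 = 9362 rad/s.
Step 2 — Transfer function: H(jω) = jωL/(R + jωL).
Step 3 — Numerator jωL = j·173.2; denominator R + jωL = 20 + j173.2.
Step 4 — H = 0.9868 + j0.114.
Step 5 — Magnitude: |H| = 0.9934 (-0.1 dB); phase: φ = 6.6°.

|H| = 0.9934 (-0.1 dB), φ = 6.6°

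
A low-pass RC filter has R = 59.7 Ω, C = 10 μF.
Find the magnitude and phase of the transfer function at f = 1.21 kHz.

Step 1 — Angular frequency: ω = 2π·1210 = 7603 rad/s.
Step 2 — Transfer function: H(jω) = 1/(1 + jωRC).
Step 3 — Denominator: 1 + jωRC = 1 + j·7603·59.7·1e-05 = 1 + j4.539.
Step 4 — H = 0.0463 - j0.2101.
Step 5 — Magnitude: |H| = 0.2152 (-13.3 dB); phase: φ = -77.6°.

|H| = 0.2152 (-13.3 dB), φ = -77.6°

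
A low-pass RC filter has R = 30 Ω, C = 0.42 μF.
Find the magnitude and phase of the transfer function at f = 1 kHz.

Step 1 — Angular frequency: ω = 2π·1000 = 6283 rad/s.
Step 2 — Transfer function: H(jω) = 1/(1 + jωRC).
Step 3 — Denominator: 1 + jωRC = 1 + j·6283·30·4.2e-07 = 1 + j0.07917.
Step 4 — H = 0.9938 - j0.07868.
Step 5 — Magnitude: |H| = 0.9969 (-0.0 dB); phase: φ = -4.5°.

|H| = 0.9969 (-0.0 dB), φ = -4.5°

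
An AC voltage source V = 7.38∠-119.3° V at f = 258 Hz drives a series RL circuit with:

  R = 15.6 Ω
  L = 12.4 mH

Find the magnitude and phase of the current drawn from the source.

Step 1 — Angular frequency: ω = 2π·f = 2π·258 = 1621 rad/s.
Step 2 — Component impedances:
  R: Z = R = 15.6 Ω
  L: Z = jωL = j·1621·0.0124 = 0 + j20.1 Ω
Step 3 — Series combination: Z_total = R + L = 15.6 + j20.1 Ω = 25.44∠52.2° Ω.
Step 4 — Source phasor: V = 7.38∠-119.3° V = -3.612 - j6.436 V.
Step 5 — Ohm's law: I = V / Z_total = (-3.612 - j6.436) / (15.6 + j20.1) = -0.2868 - j0.04294 A.
Step 6 — Convert to polar: |I| = 0.29 A, ∠I = -171.5°.

I = 0.29∠-171.5° A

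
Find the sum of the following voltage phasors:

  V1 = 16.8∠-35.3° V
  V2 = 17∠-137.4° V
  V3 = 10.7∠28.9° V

Step 1 — Convert each phasor to rectangular form:
  V1 = 16.8·(cos(-35.3°) + j·sin(-35.3°)) = 13.71 - j9.708 V
  V2 = 17·(cos(-137.4°) + j·sin(-137.4°)) = -12.51 - j11.51 V
  V3 = 10.7·(cos(28.9°) + j·sin(28.9°)) = 9.367 + j5.171 V
Step 2 — Sum components: V_total = 10.56 - j16.04 V.
Step 3 — Convert to polar: |V_total| = 19.21 V, ∠V_total = -56.6°.

V_total = 19.21∠-56.6° V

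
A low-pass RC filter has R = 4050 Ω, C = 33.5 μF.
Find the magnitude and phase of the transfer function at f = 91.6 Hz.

Step 1 — Angular frequency: ω = 2π·91.6 = 575.5 rad/s.
Step 2 — Transfer function: H(jω) = 1/(1 + jωRC).
Step 3 — Denominator: 1 + jωRC = 1 + j·575.5·4050·3.35e-05 = 1 + j78.09.
Step 4 — H = 0.000164 - j0.0128.
Step 5 — Magnitude: |H| = 0.01281 (-37.9 dB); phase: φ = -89.3°.

|H| = 0.01281 (-37.9 dB), φ = -89.3°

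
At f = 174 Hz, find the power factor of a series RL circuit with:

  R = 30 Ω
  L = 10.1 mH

Step 1 — Angular frequency: ω = 2π·f = 2π·174 = 1093 rad/s.
Step 2 — Component impedances:
  R: Z = R = 30 Ω
  L: Z = jωL = j·1093·0.0101 = 0 + j11.04 Ω
Step 3 — Series combination: Z_total = R + L = 30 + j11.04 Ω = 31.97∠20.2° Ω.
Step 4 — Power factor: PF = cos(φ) = Re(Z)/|Z| = 30/31.9676 = 0.9385.
Step 5 — Type: Im(Z) = 11.04 ⇒ lagging (phase φ = 20.2°).

PF = 0.9385 (lagging, φ = 20.2°)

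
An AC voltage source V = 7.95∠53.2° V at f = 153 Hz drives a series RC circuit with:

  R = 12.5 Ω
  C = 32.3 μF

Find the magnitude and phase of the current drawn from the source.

Step 1 — Angular frequency: ω = 2π·f = 2π·153 = 961.3 rad/s.
Step 2 — Component impedances:
  R: Z = R = 12.5 Ω
  C: Z = 1/(jωC) = -j/(ω·C) = 0 - j32.21 Ω
Step 3 — Series combination: Z_total = R + C = 12.5 - j32.21 Ω = 34.55∠-68.8° Ω.
Step 4 — Source phasor: V = 7.95∠53.2° V = 4.762 + j6.366 V.
Step 5 — Ohm's law: I = V / Z_total = (4.762 + j6.366) / (12.5 - j32.21) = -0.1219 + j0.1952 A.
Step 6 — Convert to polar: |I| = 0.2301 A, ∠I = 122.0°.

I = 0.2301∠122.0° A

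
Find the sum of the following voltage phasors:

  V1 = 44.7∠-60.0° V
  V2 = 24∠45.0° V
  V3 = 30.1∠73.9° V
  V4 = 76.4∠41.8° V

Step 1 — Convert each phasor to rectangular form:
  V1 = 44.7·(cos(-60.0°) + j·sin(-60.0°)) = 22.35 - j38.71 V
  V2 = 24·(cos(45.0°) + j·sin(45.0°)) = 16.97 + j16.97 V
  V3 = 30.1·(cos(73.9°) + j·sin(73.9°)) = 8.347 + j28.92 V
  V4 = 76.4·(cos(41.8°) + j·sin(41.8°)) = 56.95 + j50.92 V
Step 2 — Sum components: V_total = 104.6 + j58.1 V.
Step 3 — Convert to polar: |V_total| = 119.7 V, ∠V_total = 29.0°.

V_total = 119.7∠29.0° V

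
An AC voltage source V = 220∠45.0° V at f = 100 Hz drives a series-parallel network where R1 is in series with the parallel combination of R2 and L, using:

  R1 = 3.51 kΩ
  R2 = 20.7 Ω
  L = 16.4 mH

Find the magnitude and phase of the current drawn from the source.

Step 1 — Angular frequency: ω = 2π·f = 2π·100 = 628.3 rad/s.
Step 2 — Component impedances:
  R1: Z = R = 3510 Ω
  R2: Z = R = 20.7 Ω
  L: Z = jωL = j·628.3·0.0164 = 0 + j10.3 Ω
Step 3 — Parallel branch: R2 || L = 1/(1/R2 + 1/L) = 4.111 + j8.258 Ω.
Step 4 — Series with R1: Z_total = R1 + (R2 || L) = 3514 + j8.258 Ω = 3514∠0.1° Ω.
Step 5 — Source phasor: V = 220∠45.0° V = 155.6 + j155.6 V.
Step 6 — Ohm's law: I = V / Z_total = (155.6 + j155.6) / (3514 + j8.258) = 0.04437 + j0.04416 A.
Step 7 — Convert to polar: |I| = 0.0626 A, ∠I = 44.9°.

I = 0.0626∠44.9° A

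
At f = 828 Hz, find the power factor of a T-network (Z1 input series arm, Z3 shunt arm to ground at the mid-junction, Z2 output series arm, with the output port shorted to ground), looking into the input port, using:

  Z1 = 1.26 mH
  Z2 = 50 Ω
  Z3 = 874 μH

Step 1 — Angular frequency: ω = 2π·f = 2π·828 = 5202 rad/s.
Step 2 — Component impedances:
  Z1: Z = jωL = j·5202·0.00126 = 0 + j6.555 Ω
  Z2: Z = R = 50 Ω
  Z3: Z = jωL = j·5202·0.000874 = 0 + j4.547 Ω
Step 3 — With the output port shorted to ground, the output series arm Z2 runs from the junction to ground; the shunt arm Z3 also runs from the junction to ground. They appear in parallel: Z3 || Z2 = 0.4101 + j4.51 Ω.
Step 4 — Series with input arm Z1: Z_in = Z1 + (Z3 || Z2) = 0.4101 + j11.06 Ω = 11.07∠87.9° Ω.
Step 5 — Power factor: PF = cos(φ) = Re(Z)/|Z| = 0.41011/11.072 = 0.03704.
Step 6 — Type: Im(Z) = 11.06 ⇒ lagging (phase φ = 87.9°).

PF = 0.03704 (lagging, φ = 87.9°)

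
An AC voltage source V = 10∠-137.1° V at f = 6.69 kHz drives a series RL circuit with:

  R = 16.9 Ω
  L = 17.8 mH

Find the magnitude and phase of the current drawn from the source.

Step 1 — Angular frequency: ω = 2π·f = 2π·6690 = 4.203e+04 rad/s.
Step 2 — Component impedances:
  R: Z = R = 16.9 Ω
  L: Z = jωL = j·4.203e+04·0.0178 = 0 + j748.2 Ω
Step 3 — Series combination: Z_total = R + L = 16.9 + j748.2 Ω = 748.4∠88.7° Ω.
Step 4 — Source phasor: V = 10∠-137.1° V = -7.325 - j6.807 V.
Step 5 — Ohm's law: I = V / Z_total = (-7.325 - j6.807) / (16.9 + j748.2) = -0.009314 + j0.00958 A.
Step 6 — Convert to polar: |I| = 0.01336 A, ∠I = 134.2°.

I = 0.01336∠134.2° A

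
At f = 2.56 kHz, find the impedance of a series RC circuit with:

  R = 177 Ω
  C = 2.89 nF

Step 1 — Angular frequency: ω = 2π·f = 2π·2560 = 1.608e+04 rad/s.
Step 2 — Component impedances:
  R: Z = R = 177 Ω
  C: Z = 1/(jωC) = -j/(ω·C) = 0 - j2.151e+04 Ω
Step 3 — Series combination: Z_total = R + C = 177 - j2.151e+04 Ω = 2.151e+04∠-89.5° Ω.

Z = 177 - j2.151e+04 Ω = 2.151e+04∠-89.5° Ω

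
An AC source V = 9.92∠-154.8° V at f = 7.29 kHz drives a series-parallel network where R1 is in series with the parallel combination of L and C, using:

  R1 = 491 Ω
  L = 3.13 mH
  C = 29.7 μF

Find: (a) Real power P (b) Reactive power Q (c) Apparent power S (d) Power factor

Step 1 — Angular frequency: ω = 2π·f = 2π·7290 = 4.58e+04 rad/s.
Step 2 — Component impedances:
  R1: Z = R = 491 Ω
  L: Z = jωL = j·4.58e+04·0.00313 = 0 + j143.4 Ω
  C: Z = 1/(jωC) = -j/(ω·C) = 0 - j0.7351 Ω
Step 3 — Parallel branch: L || C = 1/(1/L + 1/C) = 0 - j0.7389 Ω.
Step 4 — Series with R1: Z_total = R1 + (L || C) = 491 - j0.7389 Ω = 491∠-0.1° Ω.
Step 5 — Source phasor: V = 9.92∠-154.8° V = -8.976 - j4.224 V.
Step 6 — Current: I = V / Z = -0.01827 - j0.00863 A = 0.0202∠-154.7° A.
Step 7 — Complex power: S = V·I* = 0.2004 - j0.0003016 VA.
Step 8 — Real power: P = Re(S) = 0.2004 W.
Step 9 — Reactive power: Q = Im(S) = -0.0003016 VAR.
Step 10 — Apparent power: |S| = 0.2004 VA.
Step 11 — Power factor: PF = P/|S| = 1 (leading).

(a) P = 0.2004 W  (b) Q = -0.0003016 VAR  (c) S = 0.2004 VA  (d) PF = 1 (leading)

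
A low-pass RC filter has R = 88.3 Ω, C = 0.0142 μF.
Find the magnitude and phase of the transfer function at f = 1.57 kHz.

Step 1 — Angular frequency: ω = 2π·1570 = 9865 rad/s.
Step 2 — Transfer function: H(jω) = 1/(1 + jωRC).
Step 3 — Denominator: 1 + jωRC = 1 + j·9865·88.3·1.42e-08 = 1 + j0.01237.
Step 4 — H = 0.9998 - j0.01237.
Step 5 — Magnitude: |H| = 0.9999 (-0.0 dB); phase: φ = -0.7°.

|H| = 0.9999 (-0.0 dB), φ = -0.7°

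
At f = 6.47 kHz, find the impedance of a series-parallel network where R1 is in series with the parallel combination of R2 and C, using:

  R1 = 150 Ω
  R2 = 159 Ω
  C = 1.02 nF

Step 1 — Angular frequency: ω = 2π·f = 2π·6470 = 4.065e+04 rad/s.
Step 2 — Component impedances:
  R1: Z = R = 150 Ω
  R2: Z = R = 159 Ω
  C: Z = 1/(jωC) = -j/(ω·C) = 0 - j2.412e+04 Ω
Step 3 — Parallel branch: R2 || C = 1/(1/R2 + 1/C) = 159 - j1.048 Ω.
Step 4 — Series with R1: Z_total = R1 + (R2 || C) = 309 - j1.048 Ω = 309∠-0.2° Ω.

Z = 309 - j1.048 Ω = 309∠-0.2° Ω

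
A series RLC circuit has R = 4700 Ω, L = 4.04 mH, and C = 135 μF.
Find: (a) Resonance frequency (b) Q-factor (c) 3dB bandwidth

Step 1 — Resonance: ω₀ = 1/√(LC) = 1/√(0.00404·0.000135) = 1354 rad/s.
Step 2 — f₀ = ω₀/(2π) = 215.5 Hz.
Step 3 — Series Q: Q = ω₀L/R = 1354·0.00404/4700 = 0.001164.
Step 4 — Bandwidth: Δω = ω₀/Q = 1.163e+06 rad/s; BW = Δω/(2π) = 1.852e+05 Hz.

(a) f₀ = 215.5 Hz  (b) Q = 0.001164  (c) BW = 1.852e+05 Hz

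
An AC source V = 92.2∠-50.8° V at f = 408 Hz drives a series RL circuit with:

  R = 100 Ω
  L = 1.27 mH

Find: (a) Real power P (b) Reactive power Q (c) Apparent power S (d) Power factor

Step 1 — Angular frequency: ω = 2π·f = 2π·408 = 2564 rad/s.
Step 2 — Component impedances:
  R: Z = R = 100 Ω
  L: Z = jωL = j·2564·0.00127 = 0 + j3.256 Ω
Step 3 — Series combination: Z_total = R + L = 100 + j3.256 Ω = 100.1∠1.9° Ω.
Step 4 — Source phasor: V = 92.2∠-50.8° V = 58.27 - j71.45 V.
Step 5 — Current: I = V / Z = 0.5589 - j0.7327 A = 0.9215∠-52.7° A.
Step 6 — Complex power: S = V·I* = 84.92 + j2.765 VA.
Step 7 — Real power: P = Re(S) = 84.92 W.
Step 8 — Reactive power: Q = Im(S) = 2.765 VAR.
Step 9 — Apparent power: |S| = 84.96 VA.
Step 10 — Power factor: PF = P/|S| = 0.9995 (lagging).

(a) P = 84.92 W  (b) Q = 2.765 VAR  (c) S = 84.96 VA  (d) PF = 0.9995 (lagging)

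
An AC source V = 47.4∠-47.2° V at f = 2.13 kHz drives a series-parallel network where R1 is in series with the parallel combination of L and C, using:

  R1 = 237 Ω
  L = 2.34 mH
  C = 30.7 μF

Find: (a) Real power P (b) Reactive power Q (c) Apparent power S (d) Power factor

Step 1 — Angular frequency: ω = 2π·f = 2π·2130 = 1.338e+04 rad/s.
Step 2 — Component impedances:
  R1: Z = R = 237 Ω
  L: Z = jωL = j·1.338e+04·0.00234 = 0 + j31.32 Ω
  C: Z = 1/(jωC) = -j/(ω·C) = 0 - j2.434 Ω
Step 3 — Parallel branch: L || C = 1/(1/L + 1/C) = 0 - j2.639 Ω.
Step 4 — Series with R1: Z_total = R1 + (L || C) = 237 - j2.639 Ω = 237∠-0.6° Ω.
Step 5 — Source phasor: V = 47.4∠-47.2° V = 32.21 - j34.78 V.
Step 6 — Current: I = V / Z = 0.1375 - j0.1452 A = 0.2∠-46.6° A.
Step 7 — Complex power: S = V·I* = 9.479 - j0.1055 VA.
Step 8 — Real power: P = Re(S) = 9.479 W.
Step 9 — Reactive power: Q = Im(S) = -0.1055 VAR.
Step 10 — Apparent power: |S| = 9.479 VA.
Step 11 — Power factor: PF = P/|S| = 0.9999 (leading).

(a) P = 9.479 W  (b) Q = -0.1055 VAR  (c) S = 9.479 VA  (d) PF = 0.9999 (leading)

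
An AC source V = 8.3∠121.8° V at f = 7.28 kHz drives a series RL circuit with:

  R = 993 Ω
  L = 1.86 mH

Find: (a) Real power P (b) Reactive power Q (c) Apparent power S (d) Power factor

Step 1 — Angular frequency: ω = 2π·f = 2π·7280 = 4.574e+04 rad/s.
Step 2 — Component impedances:
  R: Z = R = 993 Ω
  L: Z = jωL = j·4.574e+04·0.00186 = 0 + j85.08 Ω
Step 3 — Series combination: Z_total = R + L = 993 + j85.08 Ω = 996.6∠4.9° Ω.
Step 4 — Source phasor: V = 8.3∠121.8° V = -4.374 + j7.054 V.
Step 5 — Current: I = V / Z = -0.003768 + j0.007427 A = 0.008328∠116.9° A.
Step 6 — Complex power: S = V·I* = 0.06887 + j0.005901 VA.
Step 7 — Real power: P = Re(S) = 0.06887 W.
Step 8 — Reactive power: Q = Im(S) = 0.005901 VAR.
Step 9 — Apparent power: |S| = 0.06912 VA.
Step 10 — Power factor: PF = P/|S| = 0.9963 (lagging).

(a) P = 0.06887 W  (b) Q = 0.005901 VAR  (c) S = 0.06912 VA  (d) PF = 0.9963 (lagging)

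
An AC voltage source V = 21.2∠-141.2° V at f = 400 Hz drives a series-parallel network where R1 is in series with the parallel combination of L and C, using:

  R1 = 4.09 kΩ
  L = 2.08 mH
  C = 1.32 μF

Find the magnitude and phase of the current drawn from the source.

Step 1 — Angular frequency: ω = 2π·f = 2π·400 = 2513 rad/s.
Step 2 — Component impedances:
  R1: Z = R = 4090 Ω
  L: Z = jωL = j·2513·0.00208 = 0 + j5.228 Ω
  C: Z = 1/(jωC) = -j/(ω·C) = 0 - j301.4 Ω
Step 3 — Parallel branch: L || C = 1/(1/L + 1/C) = 0 + j5.32 Ω.
Step 4 — Series with R1: Z_total = R1 + (L || C) = 4090 + j5.32 Ω = 4090∠0.1° Ω.
Step 5 — Source phasor: V = 21.2∠-141.2° V = -16.52 - j13.28 V.
Step 6 — Ohm's law: I = V / Z_total = (-16.52 - j13.28) / (4090 + j5.32) = -0.004044 - j0.003243 A.
Step 7 — Convert to polar: |I| = 0.005183 A, ∠I = -141.3°.

I = 0.005183∠-141.3° A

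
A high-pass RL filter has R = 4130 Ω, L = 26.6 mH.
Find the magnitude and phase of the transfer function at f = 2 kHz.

Step 1 — Angular frequency: ω = 2π·2000 = 1.257e+04 rad/s.
Step 2 — Transfer function: H(jω) = jωL/(R + jωL).
Step 3 — Numerator jωL = j·334.3; denominator R + jωL = 4130 + j334.3.
Step 4 — H = 0.006508 + j0.08041.
Step 5 — Magnitude: |H| = 0.08067 (-21.9 dB); phase: φ = 85.4°.

|H| = 0.08067 (-21.9 dB), φ = 85.4°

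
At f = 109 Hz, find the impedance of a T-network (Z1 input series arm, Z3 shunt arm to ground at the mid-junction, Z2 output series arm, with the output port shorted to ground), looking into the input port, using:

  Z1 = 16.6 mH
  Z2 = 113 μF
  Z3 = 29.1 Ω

Step 1 — Angular frequency: ω = 2π·f = 2π·109 = 684.9 rad/s.
Step 2 — Component impedances:
  Z1: Z = jωL = j·684.9·0.0166 = 0 + j11.37 Ω
  Z2: Z = 1/(jωC) = -j/(ω·C) = 0 - j12.92 Ω
  Z3: Z = R = 29.1 Ω
Step 3 — With the output port shorted to ground, the output series arm Z2 runs from the junction to ground; the shunt arm Z3 also runs from the junction to ground. They appear in parallel: Z3 || Z2 = 4.793 - j10.79 Ω.
Step 4 — Series with input arm Z1: Z_in = Z1 + (Z3 || Z2) = 4.793 + j0.5754 Ω = 4.827∠6.8° Ω.

Z = 4.793 + j0.5754 Ω = 4.827∠6.8° Ω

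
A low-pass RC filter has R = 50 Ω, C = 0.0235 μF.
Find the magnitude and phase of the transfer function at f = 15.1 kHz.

Step 1 — Angular frequency: ω = 2π·1.51e+04 = 9.488e+04 rad/s.
Step 2 — Transfer function: H(jω) = 1/(1 + jωRC).
Step 3 — Denominator: 1 + jωRC = 1 + j·9.488e+04·50·2.35e-08 = 1 + j0.1115.
Step 4 — H = 0.9877 - j0.1101.
Step 5 — Magnitude: |H| = 0.9938 (-0.1 dB); phase: φ = -6.4°.

|H| = 0.9938 (-0.1 dB), φ = -6.4°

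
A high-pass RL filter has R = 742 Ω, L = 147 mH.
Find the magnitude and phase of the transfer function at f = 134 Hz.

Step 1 — Angular frequency: ω = 2π·134 = 841.9 rad/s.
Step 2 — Transfer function: H(jω) = jωL/(R + jωL).
Step 3 — Numerator jωL = j·123.8; denominator R + jωL = 742 + j123.8.
Step 4 — H = 0.02707 + j0.1623.
Step 5 — Magnitude: |H| = 0.1645 (-15.7 dB); phase: φ = 80.5°.

|H| = 0.1645 (-15.7 dB), φ = 80.5°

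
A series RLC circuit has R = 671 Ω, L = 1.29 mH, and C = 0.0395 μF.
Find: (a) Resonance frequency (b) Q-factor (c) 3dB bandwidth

Step 1 — Resonance condition Im(Z)=0 gives ω₀ = 1/√(LC).
Step 2 — ω₀ = 1/√(0.00129·3.95e-08) = 1.401e+05 rad/s.
Step 3 — f₀ = ω₀/(2π) = 2.23e+04 Hz.
Step 4 — Series Q: Q = ω₀L/R = 1.401e+05·0.00129/671 = 0.2693.
Step 5 — 3dB bandwidth: Δω = ω₀/Q = 5.202e+05 rad/s; BW = Δω/(2π) = 8.279e+04 Hz.

(a) f₀ = 2.23e+04 Hz  (b) Q = 0.2693  (c) BW = 8.279e+04 Hz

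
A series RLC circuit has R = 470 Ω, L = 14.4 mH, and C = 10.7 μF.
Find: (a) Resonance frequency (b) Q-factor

Step 1 — Resonance condition Im(Z)=0 gives ω₀ = 1/√(LC).
Step 2 — ω₀ = 1/√(0.0144·1.07e-05) = 2548 rad/s.
Step 3 — f₀ = ω₀/(2π) = 405.5 Hz.
Step 4 — Series Q: Q = ω₀L/R = 2548·0.0144/470 = 0.07805.

(a) f₀ = 405.5 Hz  (b) Q = 0.07805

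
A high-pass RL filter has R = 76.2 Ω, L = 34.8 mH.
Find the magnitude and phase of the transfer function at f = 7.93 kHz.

Step 1 — Angular frequency: ω = 2π·7930 = 4.983e+04 rad/s.
Step 2 — Transfer function: H(jω) = jωL/(R + jωL).
Step 3 — Numerator jωL = j·1734; denominator R + jωL = 76.2 + j1734.
Step 4 — H = 0.9981 + j0.04386.
Step 5 — Magnitude: |H| = 0.999 (-0.0 dB); phase: φ = 2.5°.

|H| = 0.999 (-0.0 dB), φ = 2.5°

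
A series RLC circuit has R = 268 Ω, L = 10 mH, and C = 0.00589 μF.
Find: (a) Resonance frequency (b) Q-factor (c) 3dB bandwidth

Step 1 — Resonance condition Im(Z)=0 gives ω₀ = 1/√(LC).
Step 2 — ω₀ = 1/√(0.01·5.89e-09) = 1.303e+05 rad/s.
Step 3 — f₀ = ω₀/(2π) = 2.074e+04 Hz.
Step 4 — Series Q: Q = ω₀L/R = 1.303e+05·0.01/268 = 4.862.
Step 5 — 3dB bandwidth: Δω = ω₀/Q = 2.68e+04 rad/s; BW = Δω/(2π) = 4265 Hz.

(a) f₀ = 2.074e+04 Hz  (b) Q = 4.862  (c) BW = 4265 Hz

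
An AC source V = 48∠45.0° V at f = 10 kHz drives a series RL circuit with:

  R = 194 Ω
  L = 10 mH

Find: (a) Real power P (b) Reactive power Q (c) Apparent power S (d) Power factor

Step 1 — Angular frequency: ω = 2π·f = 2π·1e+04 = 6.283e+04 rad/s.
Step 2 — Component impedances:
  R: Z = R = 194 Ω
  L: Z = jωL = j·6.283e+04·0.01 = 0 + j628.3 Ω
Step 3 — Series combination: Z_total = R + L = 194 + j628.3 Ω = 657.6∠72.8° Ω.
Step 4 — Source phasor: V = 48∠45.0° V = 33.94 + j33.94 V.
Step 5 — Current: I = V / Z = 0.06454 - j0.03409 A = 0.07299∠-27.8° A.
Step 6 — Complex power: S = V·I* = 1.034 + j3.348 VA.
Step 7 — Real power: P = Re(S) = 1.034 W.
Step 8 — Reactive power: Q = Im(S) = 3.348 VAR.
Step 9 — Apparent power: |S| = 3.504 VA.
Step 10 — Power factor: PF = P/|S| = 0.295 (lagging).

(a) P = 1.034 W  (b) Q = 3.348 VAR  (c) S = 3.504 VA  (d) PF = 0.295 (lagging)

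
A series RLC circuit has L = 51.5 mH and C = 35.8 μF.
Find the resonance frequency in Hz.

Step 1 — Resonance condition Im(Z)=0 gives ω₀ = 1/√(LC).
Step 2 — ω₀ = 1/√(0.0515·3.58e-05) = 736.5 rad/s.
Step 3 — f₀ = ω₀/(2π) = 117.2 Hz.

f₀ = 117.2 Hz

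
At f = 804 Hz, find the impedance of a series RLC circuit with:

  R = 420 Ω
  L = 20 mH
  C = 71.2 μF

Step 1 — Angular frequency: ω = 2π·f = 2π·804 = 5052 rad/s.
Step 2 — Component impedances:
  R: Z = R = 420 Ω
  L: Z = jωL = j·5052·0.02 = 0 + j101 Ω
  C: Z = 1/(jωC) = -j/(ω·C) = 0 - j2.78 Ω
Step 3 — Series combination: Z_total = R + L + C = 420 + j98.25 Ω = 431.3∠13.2° Ω.

Z = 420 + j98.25 Ω = 431.3∠13.2° Ω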